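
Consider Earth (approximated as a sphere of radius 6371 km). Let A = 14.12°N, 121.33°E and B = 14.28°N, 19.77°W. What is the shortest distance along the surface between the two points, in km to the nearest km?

14696 km

Let φ₁ = 0.2464 rad, φ₂ = 0.2492 rad, and Δλ = -2.4627 rad.
Haversine: a = sin²(Δφ/2) + cos φ₁ cos φ₂ sin²(Δλ/2) = 0.0000 + (0.9698)(0.9691)(0.8891) = 0.83562.
Central angle c = 2·arcsin(√a) = 2.30667 rad.
Distance = R·c = 6371 × 2.3067 ≈ 14696 km.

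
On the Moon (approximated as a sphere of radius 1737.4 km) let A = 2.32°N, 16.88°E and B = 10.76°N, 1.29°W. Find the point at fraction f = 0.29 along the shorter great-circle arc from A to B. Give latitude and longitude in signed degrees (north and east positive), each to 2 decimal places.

4.83°, 11.67°

Central angle δ = 0.3475 rad. Interpolating on the sphere with fraction f = 0.29:
P = [sin((1−f)δ)·A + sin(fδ)·B] / sin δ = 0.7172·A + 0.2954·B in Cartesian coordinates,
giving P = (0.9759, 0.2015, 0.0842), i.e. latitude 4.83°, longitude 11.67°.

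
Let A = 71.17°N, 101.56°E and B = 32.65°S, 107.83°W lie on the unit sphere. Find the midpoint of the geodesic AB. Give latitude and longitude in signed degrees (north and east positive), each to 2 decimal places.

34.93°, -123.60°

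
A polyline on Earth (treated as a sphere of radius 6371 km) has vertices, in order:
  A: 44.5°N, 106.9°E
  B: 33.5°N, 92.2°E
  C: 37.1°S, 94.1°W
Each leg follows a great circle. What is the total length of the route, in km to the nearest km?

Leg A→B: central angle 0.2760 rad, distance 1758.3 km.
Leg B→C: central angle 3.0321 rad, distance 19317.4 km.
Total: 1758.3 + 19317.4 ≈ 21076 km.

21076 km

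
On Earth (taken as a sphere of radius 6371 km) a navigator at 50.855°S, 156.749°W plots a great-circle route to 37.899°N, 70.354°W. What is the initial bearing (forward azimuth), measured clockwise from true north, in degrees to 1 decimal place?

61.6°

With φ₁ = -0.8876, φ₂ = 0.6615, Δλ = 1.5079 rad, the forward-azimuth formula gives
θ = atan2( sin Δλ cos φ₂ , cos φ₁ sin φ₂ − sin φ₁ cos φ₂ cos Δλ ) = atan2(0.7875, 0.4263) = 61.58°.
So the initial bearing is 61.6°.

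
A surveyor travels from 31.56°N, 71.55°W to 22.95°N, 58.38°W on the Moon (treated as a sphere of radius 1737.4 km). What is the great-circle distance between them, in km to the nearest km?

With latitudes φ₁ = 31.560°, φ₂ = 22.950° and longitude difference Δλ = 13.170°:
cos c = sin φ₁ sin φ₂ + cos φ₁ cos φ₂ cos Δλ = (0.5234)(0.3899) + (0.8521)(0.9208)(0.9737) = 0.96809,
so c = arccos(0.96809) = 0.25329 rad.
Distance = R·c = 1737.4 × 0.2533 ≈ 440 km.

440 km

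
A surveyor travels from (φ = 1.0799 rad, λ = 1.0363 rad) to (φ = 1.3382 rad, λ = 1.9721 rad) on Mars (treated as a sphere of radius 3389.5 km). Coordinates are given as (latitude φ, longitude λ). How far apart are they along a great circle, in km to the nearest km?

With latitudes φ₁ = 61.874°, φ₂ = 76.673° and longitude difference Δλ = 53.617°:
cos c = sin φ₁ sin φ₂ + cos φ₁ cos φ₂ cos Δλ = (0.8819)(0.9731) + (0.4714)(0.2305)(0.5932) = 0.92262,
so c = arccos(0.92262) = 0.39598 rad.
Distance = R·c = 3389.5 × 0.3960 ≈ 1342 km.

1342 km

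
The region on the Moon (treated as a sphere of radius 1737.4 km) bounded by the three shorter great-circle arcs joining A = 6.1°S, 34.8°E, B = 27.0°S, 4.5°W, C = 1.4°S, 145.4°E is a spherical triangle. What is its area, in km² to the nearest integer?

3349428 km²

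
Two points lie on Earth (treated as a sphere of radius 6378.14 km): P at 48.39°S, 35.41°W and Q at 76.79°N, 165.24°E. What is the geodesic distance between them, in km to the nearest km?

16748 km

Let φ₁ = -0.8446 rad, φ₂ = 1.3402 rad, and Δλ = -2.7812 rad.
cos c = sin φ₁ sin φ₂ + cos φ₁ cos φ₂ cos Δλ = (-0.7477)(0.9735) + (0.6641)(0.2285)(-0.9358) = -0.86990,
so c = arccos(-0.86990) = 2.62579 rad.
Distance = R·c = 6378.14 × 2.6258 ≈ 16748 km.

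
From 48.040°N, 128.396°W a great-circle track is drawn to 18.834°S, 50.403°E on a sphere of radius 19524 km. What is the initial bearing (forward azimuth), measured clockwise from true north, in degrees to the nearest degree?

2°

With φ₁ = 0.8385, φ₂ = -0.3287, Δλ = 3.1206 rad, the forward-azimuth formula gives
θ = atan2( sin Δλ cos φ₂ , cos φ₁ sin φ₂ − sin φ₁ cos φ₂ cos Δλ ) = atan2(0.0198, 0.4878) = 2.33°.
So the initial bearing is 2°.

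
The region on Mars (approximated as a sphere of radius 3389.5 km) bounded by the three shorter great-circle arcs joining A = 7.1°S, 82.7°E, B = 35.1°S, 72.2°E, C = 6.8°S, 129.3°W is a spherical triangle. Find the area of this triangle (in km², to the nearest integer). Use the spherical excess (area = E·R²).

15209268 km²

Side lengths (central angles): a = 2.3292, b = 2.5339, c = 0.5169 rad; semiperimeter s = 2.6900.
By l'Huilier's theorem, tan(E/4) = √[tan(s/2) tan((s−a)/2) tan((s−b)/2) tan((s−c)/2)], giving spherical excess E = 1.3238 rad.
Area = E·R² = 1.3238 × (3389.5)² ≈ 15209268 km².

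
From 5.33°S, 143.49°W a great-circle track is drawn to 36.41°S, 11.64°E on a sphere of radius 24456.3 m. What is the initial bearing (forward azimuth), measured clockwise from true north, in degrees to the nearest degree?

Δλ = 155.130° = 2.7075 rad.
y = sin Δλ · cos φ₂ = (0.4206)(0.8048) = 0.3385
x = cos φ₁ sin φ₂ − sin φ₁ cos φ₂ cos Δλ = (0.9957)(-0.5936) − (-0.0929)(0.8048)(-0.9073) = -0.6588
θ = atan2(y, x) = 152.81°, so the bearing is 153°.

153°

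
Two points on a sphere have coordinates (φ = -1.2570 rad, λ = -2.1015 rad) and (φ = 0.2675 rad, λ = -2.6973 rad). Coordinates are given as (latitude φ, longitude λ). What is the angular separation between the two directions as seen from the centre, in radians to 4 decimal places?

1.5758 rad

In radians: φ₁ = -1.2570, φ₂ = 0.2675, Δλ = -34.137° = -0.5958 rad.
Haversine: a = sin²(Δφ/2) + cos φ₁ cos φ₂ sin²(Δλ/2) = 0.4769 + (0.3087)(0.9644)(0.0862) = 0.50251.
Central angle c = 2·arcsin(√a) = 1.57581 rad.
So the angular separation is 1.5758 rad.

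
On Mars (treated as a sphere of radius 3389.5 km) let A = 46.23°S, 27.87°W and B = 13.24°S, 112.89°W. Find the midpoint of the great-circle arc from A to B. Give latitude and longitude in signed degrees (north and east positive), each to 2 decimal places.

Central angle δ = 1.3450 rad. Interpolating on the sphere with fraction f = 0.5:
P = [sin((1−f)δ)·A + sin(fδ)·B] / sin δ = 0.6392·A + 0.6392·B in Cartesian coordinates,
giving P = (0.1489, -0.7799, -0.6080), i.e. latitude -37.44°, longitude -79.19°.

-37.44°, -79.19°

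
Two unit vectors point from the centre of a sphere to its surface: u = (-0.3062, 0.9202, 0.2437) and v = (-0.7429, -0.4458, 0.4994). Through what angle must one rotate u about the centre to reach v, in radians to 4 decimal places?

u·v = -0.0610; |u| = 1.0000, |v| = 1.0000.
cos θ = (u·v)/(|u||v|) = -0.0610, so θ = 1.6319 rad.

1.6319 rad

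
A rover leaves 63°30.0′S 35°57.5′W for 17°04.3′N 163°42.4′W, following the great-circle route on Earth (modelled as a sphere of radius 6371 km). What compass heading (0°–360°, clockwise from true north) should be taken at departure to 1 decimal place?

242.5°

With φ₁ = -1.1083, φ₂ = 0.2980, Δλ = -2.2296 rad, the forward-azimuth formula gives
θ = atan2( sin Δλ cos φ₂ , cos φ₁ sin φ₂ − sin φ₁ cos φ₂ cos Δλ ) = atan2(-0.7559, -0.3927) = -117.46°.
Adding 360° brings this into [0°, 360°): 242.5°.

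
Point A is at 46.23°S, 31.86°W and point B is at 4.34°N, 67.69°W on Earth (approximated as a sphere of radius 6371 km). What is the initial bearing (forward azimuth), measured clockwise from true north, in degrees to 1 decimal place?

Δλ = -35.830° = -0.6254 rad.
y = sin Δλ · cos φ₂ = (-0.5854)(0.9971) = -0.5837
x = cos φ₁ sin φ₂ − sin φ₁ cos φ₂ cos Δλ = (0.6918)(0.0757) − (-0.7221)(0.9971)(0.8108) = 0.6361
θ = atan2(y, x) = -42.54°; adding 360° gives 317.5°.

317.5°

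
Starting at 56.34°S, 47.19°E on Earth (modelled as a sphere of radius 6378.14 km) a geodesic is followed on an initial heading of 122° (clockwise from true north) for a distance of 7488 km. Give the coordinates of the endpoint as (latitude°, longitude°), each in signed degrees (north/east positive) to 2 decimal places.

Angular distance δ = d/R = 7488/6378.14 = 1.17401 rad; initial bearing θ = 2.1293 rad.
sin φ₂ = sin φ₁ cos δ + cos φ₁ sin δ cos θ = (-0.8323)(0.3865) + (0.5543)(0.9223)(-0.5299) = -0.5926, so φ₂ = -36.34°.
Δλ = atan2(sin θ sin δ cos φ₁, cos δ − sin φ₁ sin φ₂) = atan2(0.4335, -0.1068) = 103.834°.
λ₂ = 47.190° + 103.834° = 151.02°.

-36.34°, 151.02°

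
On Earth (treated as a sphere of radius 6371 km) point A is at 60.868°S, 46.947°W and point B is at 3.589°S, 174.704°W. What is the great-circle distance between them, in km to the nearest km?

11570 km

With latitudes φ₁ = -60.868°, φ₂ = -3.589° and longitude difference Δλ = -127.757°:
Haversine: a = sin²(Δφ/2) + cos φ₁ cos φ₂ sin²(Δλ/2) = 0.2297 + (0.4868)(0.9980)(0.8062) = 0.62141.
Central angle c = 2·arcsin(√a) = 1.81607 rad.
Distance = R·c = 6371 × 1.8161 ≈ 11570 km.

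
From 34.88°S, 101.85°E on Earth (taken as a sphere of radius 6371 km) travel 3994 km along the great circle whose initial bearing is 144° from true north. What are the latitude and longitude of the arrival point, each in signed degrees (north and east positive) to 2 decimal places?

-58.48°, 143.12°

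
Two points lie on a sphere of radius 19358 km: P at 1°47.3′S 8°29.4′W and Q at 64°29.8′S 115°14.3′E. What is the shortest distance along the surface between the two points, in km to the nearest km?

34519 km

In radians: φ₁ = -0.0312, φ₂ = -1.1257, Δλ = 123.728° = 2.1595 rad.
Haversine: a = sin²(Δφ/2) + cos φ₁ cos φ₂ sin²(Δλ/2) = 0.2707 + (0.9995)(0.4306)(0.7776) = 0.60540.
Central angle c = 2·arcsin(√a) = 1.78318 rad.
Distance = R·c = 19358 × 1.7832 ≈ 34519 km.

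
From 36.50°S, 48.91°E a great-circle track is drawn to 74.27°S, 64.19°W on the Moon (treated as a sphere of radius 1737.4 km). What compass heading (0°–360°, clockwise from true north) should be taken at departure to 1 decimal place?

196.6°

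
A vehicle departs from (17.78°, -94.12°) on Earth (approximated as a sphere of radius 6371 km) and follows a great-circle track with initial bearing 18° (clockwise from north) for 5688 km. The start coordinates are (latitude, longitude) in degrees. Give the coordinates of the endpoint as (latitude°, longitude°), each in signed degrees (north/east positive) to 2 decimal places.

63.75°, -61.15°

Angular distance δ = d/R = 5688/6371 = 0.89280 rad; initial bearing θ = 0.3142 rad.
sin φ₂ = sin φ₁ cos δ + cos φ₁ sin δ cos θ = (0.3054)(0.6272) + (0.9522)(0.7788)(0.9511) = 0.8969, so φ₂ = 63.75°.
Δλ = atan2(sin θ sin δ cos φ₁, cos δ − sin φ₁ sin φ₂) = atan2(0.2292, 0.3534) = 32.965°.
λ₂ = -94.120° + 32.965° = -61.15°.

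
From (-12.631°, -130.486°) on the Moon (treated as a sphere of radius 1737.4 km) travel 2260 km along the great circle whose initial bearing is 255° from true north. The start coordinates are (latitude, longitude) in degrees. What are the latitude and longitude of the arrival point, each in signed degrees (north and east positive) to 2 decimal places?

Angular distance δ = d/R = 2260/1737.4 = 1.30079 rad; initial bearing θ = 4.4506 rad.
sin φ₂ = sin φ₁ cos δ + cos φ₁ sin δ cos θ = (-0.2187)(0.2667) + (0.9758)(0.9638)(-0.2588) = -0.3017, so φ₂ = -17.56°.
Δλ = atan2(sin θ sin δ cos φ₁, cos δ − sin φ₁ sin φ₂) = atan2(-0.9084, 0.2008) = -77.538°.
λ₂ = -130.486° − 77.538° = -208.02° → 151.98° after wrapping to (−180°, 180°].

-17.56°, 151.98°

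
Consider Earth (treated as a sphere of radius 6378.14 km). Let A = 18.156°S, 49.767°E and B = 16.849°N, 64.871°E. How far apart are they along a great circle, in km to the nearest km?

4234 km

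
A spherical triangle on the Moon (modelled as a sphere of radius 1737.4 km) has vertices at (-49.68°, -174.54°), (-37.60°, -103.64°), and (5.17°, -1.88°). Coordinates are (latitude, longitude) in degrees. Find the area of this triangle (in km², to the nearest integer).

3678981 km²

Side lengths (central angles): a = 1.7883, b = 2.3572, c = 0.8854 rad; semiperimeter s = 2.5155.
By l'Huilier's theorem, tan(E/4) = √[tan(s/2) tan((s−a)/2) tan((s−b)/2) tan((s−c)/2)], giving spherical excess E = 1.2188 rad.
Area = E·R² = 1.2188 × (1737.4)² ≈ 3678981 km².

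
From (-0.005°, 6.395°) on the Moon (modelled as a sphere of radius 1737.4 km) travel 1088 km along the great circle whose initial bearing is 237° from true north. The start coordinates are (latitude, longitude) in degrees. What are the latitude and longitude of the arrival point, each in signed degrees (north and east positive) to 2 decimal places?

Angular distance δ = d/R = 1088/1737.4 = 0.62622 rad; initial bearing θ = 4.1364 rad.
sin φ₂ = sin φ₁ cos δ + cos φ₁ sin δ cos θ = (-0.0001)(0.8102) + (1.0000)(0.5861)(-0.5446) = -0.3193, so φ₂ = -18.62°.
Δλ = atan2(sin θ sin δ cos φ₁, cos δ − sin φ₁ sin φ₂) = atan2(-0.4915, 0.8102) = -31.244°.
λ₂ = 6.395° − 31.244° = -24.85°.

-18.62°, -24.85°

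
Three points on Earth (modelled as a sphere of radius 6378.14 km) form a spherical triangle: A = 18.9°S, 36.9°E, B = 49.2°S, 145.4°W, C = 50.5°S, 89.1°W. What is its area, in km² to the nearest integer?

29071298 km²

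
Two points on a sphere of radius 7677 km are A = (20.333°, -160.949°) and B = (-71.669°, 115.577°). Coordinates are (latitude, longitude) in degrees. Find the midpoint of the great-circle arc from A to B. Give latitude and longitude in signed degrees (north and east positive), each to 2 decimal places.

-30.48°, -178.75°

The central angle between A and B is δ = 1.8716 rad.
With f = 0.5, the slerp weights are sin((1−f)δ)/sin δ = 0.8429 and sin(fδ)/sin δ = 0.8429.
Weighted sum of the unit vectors: (0.8429)·(-0.8863,-0.3061,0.3475) + (0.8429)·(-0.1358,0.2837,-0.9493) = (-0.8616, -0.0189, -0.5073).
Converting back: φ = atan2(z, √(x²+y²)) = -30.48°, λ = atan2(y, x) = -178.75°.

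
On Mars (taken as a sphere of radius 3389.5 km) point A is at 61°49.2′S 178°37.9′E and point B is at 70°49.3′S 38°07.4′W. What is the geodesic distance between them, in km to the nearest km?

2657 km

In radians: φ₁ = -1.0790, φ₂ = -1.2361, Δλ = 143.245° = 2.5001 rad.
cos c = sin φ₁ sin φ₂ + cos φ₁ cos φ₂ cos Δλ = (-0.8815)(-0.9445) + (0.4722)(0.3285)(-0.8012) = 0.70825,
so c = arccos(0.70825) = 0.78378 rad.
Distance = R·c = 3389.5 × 0.7838 ≈ 2657 km.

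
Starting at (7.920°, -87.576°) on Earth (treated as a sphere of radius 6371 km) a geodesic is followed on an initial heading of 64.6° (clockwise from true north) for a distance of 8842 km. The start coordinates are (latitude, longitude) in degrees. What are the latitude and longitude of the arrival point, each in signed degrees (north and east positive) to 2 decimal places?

Angular distance δ = d/R = 8842/6371 = 1.38785 rad; initial bearing θ = 1.1275 rad.
sin φ₂ = sin φ₁ cos δ + cos φ₁ sin δ cos θ = (0.1378)(0.1819) + (0.9905)(0.9833)(0.4289) = 0.4428, so φ₂ = 26.28°.
Δλ = atan2(sin θ sin δ cos φ₁, cos δ − sin φ₁ sin φ₂) = atan2(0.8798, 0.1209) = 82.175°.
λ₂ = -87.576° + 82.175° = -5.40°.

26.28°, -5.40°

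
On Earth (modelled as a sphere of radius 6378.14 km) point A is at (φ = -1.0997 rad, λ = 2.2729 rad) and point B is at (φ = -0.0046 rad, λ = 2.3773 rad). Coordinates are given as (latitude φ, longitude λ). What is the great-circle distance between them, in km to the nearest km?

7002 km

With latitudes φ₁ = -63.008°, φ₂ = -0.264° and longitude difference Δλ = 5.982°:
cos c = sin φ₁ sin φ₂ + cos φ₁ cos φ₂ cos Δλ = (-0.8911)(-0.0046) + (0.4539)(1.0000)(0.9946) = 0.45549,
so c = arccos(0.45549) = 1.09788 rad.
Distance = R·c = 6378.14 × 1.0979 ≈ 7002 km.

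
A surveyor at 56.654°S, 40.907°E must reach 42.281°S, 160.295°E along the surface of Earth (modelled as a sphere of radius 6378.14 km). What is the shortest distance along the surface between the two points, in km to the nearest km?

7653 km

With latitudes φ₁ = -56.654°, φ₂ = -42.281° and longitude difference Δλ = 119.388°:
cos c = sin φ₁ sin φ₂ + cos φ₁ cos φ₂ cos Δλ = (-0.8354)(-0.6728) + (0.5497)(0.7399)(-0.4907) = 0.36243,
so c = arccos(0.36243) = 1.19992 rad.
Distance = R·c = 6378.14 × 1.1999 ≈ 7653 km.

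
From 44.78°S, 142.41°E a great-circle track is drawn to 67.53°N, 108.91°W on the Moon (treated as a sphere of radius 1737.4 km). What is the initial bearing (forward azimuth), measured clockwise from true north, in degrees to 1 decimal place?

With φ₁ = -0.7816, φ₂ = 1.1786, Δλ = 1.8968 rad, the forward-azimuth formula gives
θ = atan2( sin Δλ cos φ₂ , cos φ₁ sin φ₂ − sin φ₁ cos φ₂ cos Δλ ) = atan2(0.3621, 0.5697) = 32.44°.
So the initial bearing is 32.4°.

32.4°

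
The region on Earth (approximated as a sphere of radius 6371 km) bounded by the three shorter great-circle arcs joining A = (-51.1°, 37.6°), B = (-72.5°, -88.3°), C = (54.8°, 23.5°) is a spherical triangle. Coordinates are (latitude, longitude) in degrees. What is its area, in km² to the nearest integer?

47627821 km²

Side lengths (central angles): a = 2.5749, b = 1.8597, c = 0.8873 rad; semiperimeter s = 2.6610.
By l'Huilier's theorem, tan(E/4) = √[tan(s/2) tan((s−a)/2) tan((s−b)/2) tan((s−c)/2)], giving spherical excess E = 1.1734 rad.
Area = E·R² = 1.1734 × (6371)² ≈ 47627821 km².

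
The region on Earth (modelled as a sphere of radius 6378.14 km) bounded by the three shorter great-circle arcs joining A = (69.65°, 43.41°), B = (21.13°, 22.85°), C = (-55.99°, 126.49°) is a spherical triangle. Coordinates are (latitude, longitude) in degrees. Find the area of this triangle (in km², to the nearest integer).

Side lengths (central angles): a = 2.0063, b = 2.4246, c = 0.8741 rad; semiperimeter s = 2.6525.
By l'Huilier's theorem, tan(E/4) = √[tan(s/2) tan((s−a)/2) tan((s−b)/2) tan((s−c)/2)], giving spherical excess E = 1.6414 rad.
Area = E·R² = 1.6414 × (6378.14)² ≈ 66772573 km².

66772573 km²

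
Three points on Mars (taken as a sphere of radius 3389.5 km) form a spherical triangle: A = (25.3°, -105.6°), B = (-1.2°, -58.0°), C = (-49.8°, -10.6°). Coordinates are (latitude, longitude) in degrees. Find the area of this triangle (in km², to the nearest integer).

3998432 km²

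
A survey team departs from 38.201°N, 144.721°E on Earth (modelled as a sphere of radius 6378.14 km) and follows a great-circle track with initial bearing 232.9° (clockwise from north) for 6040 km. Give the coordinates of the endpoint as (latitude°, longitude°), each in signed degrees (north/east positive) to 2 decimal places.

Angular distance δ = d/R = 6040/6378.14 = 0.94698 rad; initial bearing θ = 4.0649 rad.
sin φ₂ = sin φ₁ cos δ + cos φ₁ sin δ cos θ = (0.6184)(0.5841) + (0.7858)(0.8117)(-0.6032) = -0.0235, so φ₂ = -1.35°.
Δλ = atan2(sin θ sin δ cos φ₁, cos δ − sin φ₁ sin φ₂) = atan2(-0.5087, 0.5987) = -40.357°.
λ₂ = 144.721° − 40.357° = 104.36°.

-1.35°, 104.36°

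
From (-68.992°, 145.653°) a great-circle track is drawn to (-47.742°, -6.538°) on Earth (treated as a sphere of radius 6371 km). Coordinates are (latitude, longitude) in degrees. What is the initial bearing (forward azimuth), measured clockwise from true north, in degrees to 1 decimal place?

With φ₁ = -1.2041, φ₂ = -0.8333, Δλ = -2.6562 rad, the forward-azimuth formula gives
θ = atan2( sin Δλ cos φ₂ , cos φ₁ sin φ₂ − sin φ₁ cos φ₂ cos Δλ ) = atan2(-0.3137, -0.8206) = -159.08°.
Adding 360° brings this into [0°, 360°): 200.9°.

200.9°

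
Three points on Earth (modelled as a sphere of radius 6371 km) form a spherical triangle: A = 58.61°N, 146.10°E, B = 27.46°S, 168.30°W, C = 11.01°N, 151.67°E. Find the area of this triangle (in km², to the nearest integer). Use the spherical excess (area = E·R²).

14449904 km²

Side lengths (central angles): a = 0.9535, b = 0.8340, c = 1.6411 rad; semiperimeter s = 1.7143.
By l'Huilier's theorem, tan(E/4) = √[tan(s/2) tan((s−a)/2) tan((s−b)/2) tan((s−c)/2)], giving spherical excess E = 0.3560 rad.
Area = E·R² = 0.3560 × (6371)² ≈ 14449904 km².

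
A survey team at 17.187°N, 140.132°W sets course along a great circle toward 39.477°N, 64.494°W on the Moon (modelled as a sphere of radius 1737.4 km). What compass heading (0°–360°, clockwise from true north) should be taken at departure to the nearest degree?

With φ₁ = 0.3000, φ₂ = 0.6890, Δλ = 1.3201 rad, the forward-azimuth formula gives
θ = atan2( sin Δλ cos φ₂ , cos φ₁ sin φ₂ − sin φ₁ cos φ₂ cos Δλ ) = atan2(0.7478, 0.5508) = 53.62°.
So the initial bearing is 54°.

54°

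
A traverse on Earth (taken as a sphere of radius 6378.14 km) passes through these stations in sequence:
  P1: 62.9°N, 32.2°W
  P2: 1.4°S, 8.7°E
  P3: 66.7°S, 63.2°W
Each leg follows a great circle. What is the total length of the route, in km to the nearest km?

17013 km

Leg P1→P2: central angle 1.2425 rad, distance 7924.6 km.
Leg P2→P3: central angle 1.4250 rad, distance 9088.8 km.
Total: 7924.6 + 9088.8 ≈ 17013 km.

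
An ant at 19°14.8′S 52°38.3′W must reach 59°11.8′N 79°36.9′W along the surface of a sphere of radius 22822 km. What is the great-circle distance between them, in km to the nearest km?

Let φ₁ = -0.3359 rad, φ₂ = 1.0332 rad, and Δλ = -0.4708 rad.
cos c = sin φ₁ sin φ₂ + cos φ₁ cos φ₂ cos Δλ = (-0.3296)(0.8589) + (0.9441)(0.5121)(0.8912) = 0.14773,
so c = arccos(0.14773) = 1.42252 rad.
Distance = R·c = 22822 × 1.4225 ≈ 32465 km.

32465 km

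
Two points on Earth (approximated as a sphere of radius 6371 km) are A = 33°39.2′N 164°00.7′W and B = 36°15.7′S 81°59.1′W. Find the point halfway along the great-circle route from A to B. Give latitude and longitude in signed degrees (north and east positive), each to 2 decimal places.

-1.73°, -123.79°

The central angle between A and B is δ = 1.8077 rad.
With f = 0.5, the slerp weights are sin((1−f)δ)/sin δ = 0.8083 and sin(fδ)/sin δ = 0.8083.
Weighted sum of the unit vectors: (0.8083)·(-0.8002,-0.2293,0.5542) + (0.8083)·(0.1124,-0.7984,-0.5915) = (-0.5559, -0.8307, -0.0302).
Converting back: φ = atan2(z, √(x²+y²)) = -1.73°, λ = atan2(y, x) = -123.79°.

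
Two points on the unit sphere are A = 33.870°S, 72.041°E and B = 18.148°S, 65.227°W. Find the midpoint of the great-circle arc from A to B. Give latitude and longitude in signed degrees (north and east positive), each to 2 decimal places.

The central angle between A and B is δ = 1.9888 rad.
With f = 0.5, the slerp weights are sin((1−f)δ)/sin δ = 0.9174 and sin(fδ)/sin δ = 0.9174.
Weighted sum of the unit vectors: (0.9174)·(0.2560,0.7898,-0.5573) + (0.9174)·(0.3982,-0.8628,-0.3115) = (0.6002, -0.0669, -0.7971).
Converting back: φ = atan2(z, √(x²+y²)) = -52.85°, λ = atan2(y, x) = -6.36°.

-52.85°, -6.36°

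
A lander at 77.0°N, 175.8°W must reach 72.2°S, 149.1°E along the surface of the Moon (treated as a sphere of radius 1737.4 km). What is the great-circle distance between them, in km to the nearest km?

4568 km

With latitudes φ₁ = 77.000°, φ₂ = -72.200° and longitude difference Δλ = -35.100°:
cos c = sin φ₁ sin φ₂ + cos φ₁ cos φ₂ cos Δλ = (0.9744)(-0.9521) + (0.2250)(0.3057)(0.8181) = -0.87147,
so c = arccos(-0.87147) = 2.62898 rad.
Distance = R·c = 1737.4 × 2.6290 ≈ 4568 km.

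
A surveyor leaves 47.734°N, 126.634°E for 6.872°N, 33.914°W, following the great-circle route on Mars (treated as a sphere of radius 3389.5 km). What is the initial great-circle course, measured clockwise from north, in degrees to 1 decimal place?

336.8°

Δλ = -160.548° = -2.8021 rad.
y = sin Δλ · cos φ₂ = (-0.3330)(0.9928) = -0.3306
x = cos φ₁ sin φ₂ − sin φ₁ cos φ₂ cos Δλ = (0.6726)(0.1197) − (0.7400)(0.9928)(-0.9429) = 0.7733
θ = atan2(y, x) = -23.15°; adding 360° gives 336.8°.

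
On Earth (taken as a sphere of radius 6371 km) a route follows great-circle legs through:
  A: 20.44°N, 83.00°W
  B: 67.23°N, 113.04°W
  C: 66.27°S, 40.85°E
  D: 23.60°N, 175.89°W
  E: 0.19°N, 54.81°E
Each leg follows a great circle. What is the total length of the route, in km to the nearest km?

53048 km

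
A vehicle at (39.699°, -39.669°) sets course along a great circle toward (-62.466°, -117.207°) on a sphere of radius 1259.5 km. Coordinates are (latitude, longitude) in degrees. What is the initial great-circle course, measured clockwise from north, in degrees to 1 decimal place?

With φ₁ = 0.6929, φ₂ = -1.0902, Δλ = -1.3533 rad, the forward-azimuth formula gives
θ = atan2( sin Δλ cos φ₂ , cos φ₁ sin φ₂ − sin φ₁ cos φ₂ cos Δλ ) = atan2(-0.4514, -0.7460) = -148.82°.
Adding 360° brings this into [0°, 360°): 211.2°.

211.2°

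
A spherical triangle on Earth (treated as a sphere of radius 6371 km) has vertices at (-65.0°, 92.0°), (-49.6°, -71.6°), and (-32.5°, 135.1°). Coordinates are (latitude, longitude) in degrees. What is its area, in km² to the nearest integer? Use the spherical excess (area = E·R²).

17157958 km²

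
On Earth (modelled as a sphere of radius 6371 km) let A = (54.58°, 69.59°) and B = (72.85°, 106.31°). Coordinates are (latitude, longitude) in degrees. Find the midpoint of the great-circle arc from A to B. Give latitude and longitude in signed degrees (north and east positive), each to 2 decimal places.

Central angle δ = 0.4136 rad. Interpolating on the sphere with fraction f = 0.5:
P = [sin((1−f)δ)·A + sin(fδ)·B] / sin δ = 0.5109·A + 0.5109·B in Cartesian coordinates,
giving P = (0.0610, 0.4221, 0.9045), i.e. latitude 64.76°, longitude 81.78°.

64.76°, 81.78°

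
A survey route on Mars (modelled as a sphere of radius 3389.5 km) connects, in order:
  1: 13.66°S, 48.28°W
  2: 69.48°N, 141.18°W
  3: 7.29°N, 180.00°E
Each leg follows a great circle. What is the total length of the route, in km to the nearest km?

Leg 1→2: central angle 1.8115 rad, distance 6140.2 km.
Leg 2→3: central angle 1.1704 rad, distance 3967.2 km.
Total: 6140.2 + 3967.2 ≈ 10107 km.

10107 km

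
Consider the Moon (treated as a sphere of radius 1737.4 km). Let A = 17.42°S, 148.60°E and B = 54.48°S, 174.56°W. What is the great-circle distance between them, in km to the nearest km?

In radians: φ₁ = -0.3040, φ₂ = -0.9509, Δλ = 36.840° = 0.6430 rad.
cos c = sin φ₁ sin φ₂ + cos φ₁ cos φ₂ cos Δλ = (-0.2994)(-0.8139) + (0.9541)(0.5810)(0.8003) = 0.68731,
so c = arccos(0.68731) = 0.81302 rad.
Distance = R·c = 1737.4 × 0.8130 ≈ 1413 km.

1413 km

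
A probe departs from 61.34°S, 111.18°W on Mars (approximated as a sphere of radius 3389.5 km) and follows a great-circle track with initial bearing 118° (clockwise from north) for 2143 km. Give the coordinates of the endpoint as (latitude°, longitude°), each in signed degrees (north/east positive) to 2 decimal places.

-57.24°, -36.55°

Angular distance δ = d/R = 2143/3389.5 = 0.63225 rad; initial bearing θ = 2.0595 rad.
sin φ₂ = sin φ₁ cos δ + cos φ₁ sin δ cos θ = (-0.8775)(0.8067) + (0.4796)(0.5910)(-0.4695) = -0.8409, so φ₂ = -57.24°.
Δλ = atan2(sin θ sin δ cos φ₁, cos δ − sin φ₁ sin φ₂) = atan2(0.2503, 0.0688) = 74.627°.
λ₂ = -111.180° + 74.627° = -36.55°.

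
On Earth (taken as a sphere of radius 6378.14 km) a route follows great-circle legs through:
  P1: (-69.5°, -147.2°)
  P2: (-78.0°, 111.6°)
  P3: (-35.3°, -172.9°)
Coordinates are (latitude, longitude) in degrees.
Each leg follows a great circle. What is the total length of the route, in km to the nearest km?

8699 km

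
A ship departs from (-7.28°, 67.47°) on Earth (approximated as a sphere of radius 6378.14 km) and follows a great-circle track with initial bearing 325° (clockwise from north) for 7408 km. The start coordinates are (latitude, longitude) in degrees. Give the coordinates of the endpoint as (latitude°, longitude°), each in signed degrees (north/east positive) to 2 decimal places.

44.03°, 20.43°

Angular distance δ = d/R = 7408/6378.14 = 1.16147 rad; initial bearing θ = 5.6723 rad.
sin φ₂ = sin φ₁ cos δ + cos φ₁ sin δ cos θ = (-0.1267)(0.3980) + (0.9919)(0.9174)(0.8192) = 0.6950, so φ₂ = 44.03°.
Δλ = atan2(sin θ sin δ cos φ₁, cos δ − sin φ₁ sin φ₂) = atan2(-0.5220, 0.4861) = -47.039°.
λ₂ = 67.470° − 47.039° = 20.43°.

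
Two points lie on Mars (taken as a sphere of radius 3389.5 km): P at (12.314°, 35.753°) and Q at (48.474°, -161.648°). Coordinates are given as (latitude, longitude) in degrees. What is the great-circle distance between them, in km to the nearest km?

6938 km

Let φ₁ = 0.2149 rad, φ₂ = 0.8460 rad, and Δλ = 2.8379 rad.
cos c = sin φ₁ sin φ₂ + cos φ₁ cos φ₂ cos Δλ = (0.2133)(0.7487) + (0.9770)(0.6630)(-0.9542) = -0.45840,
so c = arccos(-0.45840) = 2.04699 rad.
Distance = R·c = 3389.5 × 2.0470 ≈ 6938 km.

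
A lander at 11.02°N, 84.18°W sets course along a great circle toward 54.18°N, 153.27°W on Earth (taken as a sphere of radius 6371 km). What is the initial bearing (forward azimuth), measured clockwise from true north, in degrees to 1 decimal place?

Δλ = -69.090° = -1.2058 rad.
y = sin Δλ · cos φ₂ = (-0.9341)(0.5852) = -0.5467
x = cos φ₁ sin φ₂ − sin φ₁ cos φ₂ cos Δλ = (0.9816)(0.8109) − (0.1912)(0.5852)(0.3569) = 0.7560
θ = atan2(y, x) = -35.87°; adding 360° gives 324.1°.

324.1°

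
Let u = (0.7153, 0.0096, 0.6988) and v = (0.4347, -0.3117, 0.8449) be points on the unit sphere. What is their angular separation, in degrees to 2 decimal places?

u·v = 0.8984; |u| = 1.0000, |v| = 1.0000.
cos θ = (u·v)/(|u||v|) = 0.8983, so θ = 26.06°.

26.06°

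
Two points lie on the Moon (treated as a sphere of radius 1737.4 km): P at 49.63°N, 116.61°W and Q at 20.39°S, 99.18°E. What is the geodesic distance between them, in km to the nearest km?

4224 km

In radians: φ₁ = 0.8662, φ₂ = -0.3559, Δλ = -144.210° = -2.5169 rad.
cos c = sin φ₁ sin φ₂ + cos φ₁ cos φ₂ cos Δλ = (0.7619)(-0.3484) + (0.6477)(0.9373)(-0.8112) = -0.75793,
so c = arccos(-0.75793) = 2.43094 rad.
Distance = R·c = 1737.4 × 2.4309 ≈ 4224 km.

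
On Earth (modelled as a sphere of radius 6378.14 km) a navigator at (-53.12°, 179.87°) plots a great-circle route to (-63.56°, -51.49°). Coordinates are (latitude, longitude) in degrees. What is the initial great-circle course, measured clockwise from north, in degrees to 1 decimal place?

155.4°

With φ₁ = -0.9271, φ₂ = -1.1093, Δλ = 2.2452 rad, the forward-azimuth formula gives
θ = atan2( sin Δλ cos φ₂ , cos φ₁ sin φ₂ − sin φ₁ cos φ₂ cos Δλ ) = atan2(0.3478, -0.7598) = 155.40°.
So the initial bearing is 155.4°.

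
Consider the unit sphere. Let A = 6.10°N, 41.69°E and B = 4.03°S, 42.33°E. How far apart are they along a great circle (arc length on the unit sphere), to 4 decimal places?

0.1772

In radians: φ₁ = 0.1065, φ₂ = -0.0703, Δλ = 0.640° = 0.0112 rad.
Haversine: a = sin²(Δφ/2) + cos φ₁ cos φ₂ sin²(Δλ/2) = 0.0078 + (0.9943)(0.9975)(0.0000) = 0.00783.
Central angle c = 2·arcsin(√a) = 0.17715 rad.
On the unit sphere the arc length equals the central angle: 0.1772.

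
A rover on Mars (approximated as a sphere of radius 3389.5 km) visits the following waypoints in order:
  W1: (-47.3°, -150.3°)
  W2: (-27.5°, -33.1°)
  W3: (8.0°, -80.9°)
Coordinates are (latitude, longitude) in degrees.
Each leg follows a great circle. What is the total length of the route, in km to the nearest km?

8554 km

Leg W1→W2: central angle 1.5064 rad, distance 5105.8 km.
Leg W2→W3: central angle 1.0172 rad, distance 3447.8 km.
Total: 5105.8 + 3447.8 ≈ 8554 km.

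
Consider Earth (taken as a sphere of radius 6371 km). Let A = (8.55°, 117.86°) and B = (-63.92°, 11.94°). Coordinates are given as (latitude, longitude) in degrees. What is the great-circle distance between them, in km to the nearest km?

In radians: φ₁ = 0.1492, φ₂ = -1.1156, Δλ = -105.920° = -1.8487 rad.
cos c = sin φ₁ sin φ₂ + cos φ₁ cos φ₂ cos Δλ = (0.1487)(-0.8982) + (0.9889)(0.4396)(-0.2743) = -0.25278,
so c = arccos(-0.25278) = 1.82635 rad.
Distance = R·c = 6371 × 1.8264 ≈ 11636 km.

11636 km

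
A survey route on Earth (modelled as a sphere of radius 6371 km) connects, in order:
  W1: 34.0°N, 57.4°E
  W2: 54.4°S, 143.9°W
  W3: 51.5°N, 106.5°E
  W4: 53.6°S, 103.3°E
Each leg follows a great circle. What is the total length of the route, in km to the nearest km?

Leg W1→W2: central angle 2.7006 rad, distance 17205.3 km.
Leg W2→W3: central angle 2.4309 rad, distance 15487.2 km.
Leg W3→W4: central angle 1.8349 rad, distance 11690.4 km.
Total: 17205.3 + 15487.2 + 11690.4 ≈ 44383 km.

44383 km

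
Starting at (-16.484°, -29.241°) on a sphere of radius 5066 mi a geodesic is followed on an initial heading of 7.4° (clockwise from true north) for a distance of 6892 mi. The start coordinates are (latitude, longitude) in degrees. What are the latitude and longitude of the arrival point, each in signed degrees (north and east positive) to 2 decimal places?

60.54°, -14.40°

Angular distance δ = d/R = 6892/5066 = 1.36044 rad; initial bearing θ = 0.1292 rad.
sin φ₂ = sin φ₁ cos δ + cos φ₁ sin δ cos θ = (-0.2837)(0.2088) + (0.9589)(0.9780)(0.9917) = 0.8707, so φ₂ = 60.54°.
Δλ = atan2(sin θ sin δ cos φ₁, cos δ − sin φ₁ sin φ₂) = atan2(0.1208, 0.4559) = 14.839°.
λ₂ = -29.241° + 14.839° = -14.40°.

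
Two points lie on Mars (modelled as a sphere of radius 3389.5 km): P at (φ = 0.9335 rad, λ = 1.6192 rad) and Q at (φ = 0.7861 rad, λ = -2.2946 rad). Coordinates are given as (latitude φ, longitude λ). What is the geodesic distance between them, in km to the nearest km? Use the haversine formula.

4406 km

With latitudes φ₁ = 53.486°, φ₂ = 45.040° and longitude difference Δλ = 135.756°:
Haversine: a = sin²(Δφ/2) + cos φ₁ cos φ₂ sin²(Δλ/2) = 0.0054 + (0.5950)(0.7066)(0.8582) = 0.36625.
Central angle c = 2·arcsin(√a) = 1.29999 rad.
Distance = R·c = 3389.5 × 1.3000 ≈ 4406 km.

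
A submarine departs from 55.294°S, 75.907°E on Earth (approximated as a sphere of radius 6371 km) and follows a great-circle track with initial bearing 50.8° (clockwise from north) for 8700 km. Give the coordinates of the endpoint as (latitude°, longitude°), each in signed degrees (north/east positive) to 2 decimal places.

Angular distance δ = d/R = 8700/6371 = 1.36556 rad; initial bearing θ = 0.8866 rad.
sin φ₂ = sin φ₁ cos δ + cos φ₁ sin δ cos θ = (-0.8221)(0.2038) + (0.5694)(0.9790)(0.6320) = 0.1848, so φ₂ = 10.65°.
Δλ = atan2(sin θ sin δ cos φ₁, cos δ − sin φ₁ sin φ₂) = atan2(0.4320, 0.3557) = 50.531°.
λ₂ = 75.907° + 50.531° = 126.44°.

10.65°, 126.44°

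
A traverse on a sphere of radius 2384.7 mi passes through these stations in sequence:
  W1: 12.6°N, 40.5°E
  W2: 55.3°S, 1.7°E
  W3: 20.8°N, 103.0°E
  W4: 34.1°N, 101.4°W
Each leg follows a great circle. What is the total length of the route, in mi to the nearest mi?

12862 mi

Leg W1→W2: central angle 1.3144 rad, distance 3134.4 mi.
Leg W2→W3: central angle 1.9782 rad, distance 4717.4 mi.
Leg W3→W4: central angle 2.1012 rad, distance 5010.7 mi.
Total: 3134.4 + 4717.4 + 5010.7 ≈ 12862 mi.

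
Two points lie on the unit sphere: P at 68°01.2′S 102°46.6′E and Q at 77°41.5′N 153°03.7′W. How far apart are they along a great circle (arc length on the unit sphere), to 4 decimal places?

With latitudes φ₁ = -68.020°, φ₂ = 77.692° and longitude difference Δλ = 104.162°:
cos c = sin φ₁ sin φ₂ + cos φ₁ cos φ₂ cos Δλ = (-0.9273)(0.9770) + (0.3743)(0.2132)(-0.2447) = -0.92552,
so c = arccos(-0.92552) = 2.75320 rad.
On the unit sphere the arc length equals the central angle: 2.7532.

2.7532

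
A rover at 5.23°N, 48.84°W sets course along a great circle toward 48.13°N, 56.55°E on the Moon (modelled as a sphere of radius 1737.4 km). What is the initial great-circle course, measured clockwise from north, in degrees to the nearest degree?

Δλ = 105.390° = 1.8394 rad.
y = sin Δλ · cos φ₂ = (0.9641)(0.6674) = 0.6435
x = cos φ₁ sin φ₂ − sin φ₁ cos φ₂ cos Δλ = (0.9958)(0.7447) − (0.0912)(0.6674)(-0.2654) = 0.7577
θ = atan2(y, x) = 40.34°, so the bearing is 40°.

40°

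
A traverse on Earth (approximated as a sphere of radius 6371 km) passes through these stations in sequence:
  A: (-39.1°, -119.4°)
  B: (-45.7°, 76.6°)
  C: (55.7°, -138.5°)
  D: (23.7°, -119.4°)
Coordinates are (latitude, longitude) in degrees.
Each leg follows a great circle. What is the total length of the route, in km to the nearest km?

31680 km

Leg A→B: central angle 1.6405 rad, distance 10451.6 km.
Leg B→C: central angle 2.7220 rad, distance 17341.6 km.
Leg C→D: central angle 0.6100 rad, distance 3886.4 km.
Total: 10451.6 + 17341.6 + 3886.4 ≈ 31680 km.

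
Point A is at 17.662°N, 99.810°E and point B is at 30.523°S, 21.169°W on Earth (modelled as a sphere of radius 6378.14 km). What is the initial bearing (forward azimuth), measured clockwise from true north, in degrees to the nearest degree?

245°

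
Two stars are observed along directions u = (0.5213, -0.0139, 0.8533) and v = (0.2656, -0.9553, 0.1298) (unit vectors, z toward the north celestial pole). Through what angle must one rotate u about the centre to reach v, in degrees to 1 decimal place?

u·v = 0.2625; |u| = 1.0000, |v| = 1.0000.
cos θ = (u·v)/(|u||v|) = 0.2625, so θ = 74.8°.

74.8°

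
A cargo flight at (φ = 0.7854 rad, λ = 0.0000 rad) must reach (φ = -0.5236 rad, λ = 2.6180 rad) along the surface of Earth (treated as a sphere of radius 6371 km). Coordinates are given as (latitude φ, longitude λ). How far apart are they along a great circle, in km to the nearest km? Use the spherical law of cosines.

16914 km

Let φ₁ = 0.7854 rad, φ₂ = -0.5236 rad, and Δλ = 2.6180 rad.
cos c = sin φ₁ sin φ₂ + cos φ₁ cos φ₂ cos Δλ = (0.7071)(-0.5000) + (0.7071)(0.8660)(-0.8660) = -0.88389,
so c = arccos(-0.88389) = 2.65490 rad.
Distance = R·c = 6371 × 2.6549 ≈ 16914 km.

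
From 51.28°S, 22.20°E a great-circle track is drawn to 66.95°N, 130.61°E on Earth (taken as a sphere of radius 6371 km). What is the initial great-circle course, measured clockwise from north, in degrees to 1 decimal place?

37.8°

Δλ = 108.410° = 1.8921 rad.
y = sin Δλ · cos φ₂ = (0.9488)(0.3915) = 0.3715
x = cos φ₁ sin φ₂ − sin φ₁ cos φ₂ cos Δλ = (0.6255)(0.9202) − (-0.7802)(0.3915)(-0.3158) = 0.4791
θ = atan2(y, x) = 37.79°, so the bearing is 37.8°.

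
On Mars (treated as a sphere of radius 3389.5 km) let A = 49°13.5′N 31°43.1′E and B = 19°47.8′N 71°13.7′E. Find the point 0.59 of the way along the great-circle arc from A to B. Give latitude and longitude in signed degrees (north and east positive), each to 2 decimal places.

33.31°, 58.47°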